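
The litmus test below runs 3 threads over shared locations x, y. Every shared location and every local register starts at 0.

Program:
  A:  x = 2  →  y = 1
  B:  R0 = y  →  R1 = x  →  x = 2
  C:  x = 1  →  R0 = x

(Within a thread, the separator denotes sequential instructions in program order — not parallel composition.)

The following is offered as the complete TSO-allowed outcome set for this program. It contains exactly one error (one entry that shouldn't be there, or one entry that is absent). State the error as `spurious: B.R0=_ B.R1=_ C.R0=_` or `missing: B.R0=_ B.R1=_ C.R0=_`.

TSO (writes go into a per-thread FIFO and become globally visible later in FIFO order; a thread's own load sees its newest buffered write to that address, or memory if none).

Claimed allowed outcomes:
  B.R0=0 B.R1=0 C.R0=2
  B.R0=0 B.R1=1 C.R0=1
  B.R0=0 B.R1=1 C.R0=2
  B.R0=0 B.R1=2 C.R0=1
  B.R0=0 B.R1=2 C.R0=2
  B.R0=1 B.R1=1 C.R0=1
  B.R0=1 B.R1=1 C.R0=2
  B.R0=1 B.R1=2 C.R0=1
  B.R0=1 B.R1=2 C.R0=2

missing: B.R0=0 B.R1=0 C.R0=1

outcome vector order: (B.R0,B.R1,C.R0)
TSO: 10 outcomes — {0/0/1 0/0/2 0/1/1 0/1/2 0/2/1 0/2/2 1/1/1 1/1/2 1/2/1 1/2/2}
TSO∖claimed = {0/0/1}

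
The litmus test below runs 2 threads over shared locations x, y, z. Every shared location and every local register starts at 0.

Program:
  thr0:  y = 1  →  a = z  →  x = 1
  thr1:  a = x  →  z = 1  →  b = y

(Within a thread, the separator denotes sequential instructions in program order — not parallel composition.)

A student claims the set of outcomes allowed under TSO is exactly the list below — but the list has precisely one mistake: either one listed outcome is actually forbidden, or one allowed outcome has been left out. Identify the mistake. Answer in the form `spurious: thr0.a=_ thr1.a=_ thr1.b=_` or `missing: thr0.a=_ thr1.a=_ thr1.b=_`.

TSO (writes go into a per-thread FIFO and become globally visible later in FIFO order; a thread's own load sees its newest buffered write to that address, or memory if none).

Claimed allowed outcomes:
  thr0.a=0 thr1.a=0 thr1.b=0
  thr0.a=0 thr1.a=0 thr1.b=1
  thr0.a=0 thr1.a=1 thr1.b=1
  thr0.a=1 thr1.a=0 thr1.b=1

missing: thr0.a=1 thr1.a=0 thr1.b=0

outcome vector order: (thr0.a,thr1.a,thr1.b)
[TSO] allowed = {(0,0,0) (0,0,1) (0,1,1) (1,0,0) (1,0,1)}
TSO∖claimed = {(1,0,0)}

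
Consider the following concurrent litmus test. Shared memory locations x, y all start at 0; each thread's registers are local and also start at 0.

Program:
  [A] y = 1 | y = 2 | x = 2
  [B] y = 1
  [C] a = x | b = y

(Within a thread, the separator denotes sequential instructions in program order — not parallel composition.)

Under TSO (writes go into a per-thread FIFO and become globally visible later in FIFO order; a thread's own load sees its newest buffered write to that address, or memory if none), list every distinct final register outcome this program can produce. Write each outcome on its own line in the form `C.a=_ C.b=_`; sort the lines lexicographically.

outcome vector order: (C.a,C.b)
|TSO outcomes| = 5

C.a=0 C.b=0
C.a=0 C.b=1
C.a=0 C.b=2
C.a=2 C.b=1
C.a=2 C.b=2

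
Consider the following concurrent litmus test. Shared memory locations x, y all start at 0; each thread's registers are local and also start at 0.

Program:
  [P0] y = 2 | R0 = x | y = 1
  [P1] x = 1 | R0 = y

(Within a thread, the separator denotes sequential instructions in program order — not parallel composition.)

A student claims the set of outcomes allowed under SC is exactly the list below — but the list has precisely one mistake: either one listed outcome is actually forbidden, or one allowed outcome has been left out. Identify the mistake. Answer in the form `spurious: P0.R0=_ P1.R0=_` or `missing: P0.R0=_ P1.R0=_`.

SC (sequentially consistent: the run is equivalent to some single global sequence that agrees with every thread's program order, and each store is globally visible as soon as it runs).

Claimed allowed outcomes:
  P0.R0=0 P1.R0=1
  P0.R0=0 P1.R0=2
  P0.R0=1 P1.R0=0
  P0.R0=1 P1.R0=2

outcome vector order: (P0.R0,P1.R0)
SC (5): <0 1>; <0 2>; <1 0>; <1 1>; <1 2>
SC∖claimed = {<1 1>}

missing: P0.R0=1 P1.R0=1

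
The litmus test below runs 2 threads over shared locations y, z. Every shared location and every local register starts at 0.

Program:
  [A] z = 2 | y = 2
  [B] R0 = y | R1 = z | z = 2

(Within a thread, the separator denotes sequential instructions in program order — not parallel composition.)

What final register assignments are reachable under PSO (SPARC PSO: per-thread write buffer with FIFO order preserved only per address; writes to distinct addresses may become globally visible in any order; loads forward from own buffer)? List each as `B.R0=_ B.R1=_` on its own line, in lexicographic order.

outcome vector order: (B.R0,B.R1)
|PSO outcomes| = 4

B.R0=0 B.R1=0
B.R0=0 B.R1=2
B.R0=2 B.R1=0
B.R0=2 B.R1=2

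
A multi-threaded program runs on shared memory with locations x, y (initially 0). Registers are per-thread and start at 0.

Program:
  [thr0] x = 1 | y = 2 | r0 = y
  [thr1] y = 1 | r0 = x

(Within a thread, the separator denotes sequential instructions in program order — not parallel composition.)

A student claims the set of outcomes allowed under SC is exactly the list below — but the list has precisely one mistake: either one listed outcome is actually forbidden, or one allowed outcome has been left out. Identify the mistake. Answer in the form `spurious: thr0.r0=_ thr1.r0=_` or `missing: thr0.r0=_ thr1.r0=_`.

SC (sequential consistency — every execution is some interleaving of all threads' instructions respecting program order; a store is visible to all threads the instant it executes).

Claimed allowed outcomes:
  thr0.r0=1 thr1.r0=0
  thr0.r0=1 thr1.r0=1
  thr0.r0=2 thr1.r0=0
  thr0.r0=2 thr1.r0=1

spurious: thr0.r0=1 thr1.r0=0

outcome vector order: (thr0.r0,thr1.r0)
[SC] allowed = {1/1 2/0 2/1}
claimed∖SC = {1/0}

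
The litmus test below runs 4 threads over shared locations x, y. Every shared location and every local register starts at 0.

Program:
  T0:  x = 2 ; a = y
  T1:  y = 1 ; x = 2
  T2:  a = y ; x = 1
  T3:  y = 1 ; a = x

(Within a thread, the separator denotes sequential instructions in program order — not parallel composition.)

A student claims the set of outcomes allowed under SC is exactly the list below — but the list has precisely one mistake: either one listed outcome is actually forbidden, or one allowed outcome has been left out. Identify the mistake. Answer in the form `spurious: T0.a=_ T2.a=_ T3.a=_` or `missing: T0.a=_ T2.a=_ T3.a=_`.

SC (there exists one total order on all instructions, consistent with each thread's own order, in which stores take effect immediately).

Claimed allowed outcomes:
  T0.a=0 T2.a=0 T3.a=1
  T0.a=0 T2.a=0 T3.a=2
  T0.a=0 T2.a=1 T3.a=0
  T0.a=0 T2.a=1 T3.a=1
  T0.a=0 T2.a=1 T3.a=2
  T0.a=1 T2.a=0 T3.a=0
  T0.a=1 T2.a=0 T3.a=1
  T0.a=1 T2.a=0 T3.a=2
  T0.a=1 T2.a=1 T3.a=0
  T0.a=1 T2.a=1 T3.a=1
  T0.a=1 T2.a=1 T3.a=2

outcome vector order: (T0.a,T2.a,T3.a)
under SC → 001, 002, 011, 012, 100, 101, 102, 110, 111, 112
claimed∖SC = {010}

spurious: T0.a=0 T2.a=1 T3.a=0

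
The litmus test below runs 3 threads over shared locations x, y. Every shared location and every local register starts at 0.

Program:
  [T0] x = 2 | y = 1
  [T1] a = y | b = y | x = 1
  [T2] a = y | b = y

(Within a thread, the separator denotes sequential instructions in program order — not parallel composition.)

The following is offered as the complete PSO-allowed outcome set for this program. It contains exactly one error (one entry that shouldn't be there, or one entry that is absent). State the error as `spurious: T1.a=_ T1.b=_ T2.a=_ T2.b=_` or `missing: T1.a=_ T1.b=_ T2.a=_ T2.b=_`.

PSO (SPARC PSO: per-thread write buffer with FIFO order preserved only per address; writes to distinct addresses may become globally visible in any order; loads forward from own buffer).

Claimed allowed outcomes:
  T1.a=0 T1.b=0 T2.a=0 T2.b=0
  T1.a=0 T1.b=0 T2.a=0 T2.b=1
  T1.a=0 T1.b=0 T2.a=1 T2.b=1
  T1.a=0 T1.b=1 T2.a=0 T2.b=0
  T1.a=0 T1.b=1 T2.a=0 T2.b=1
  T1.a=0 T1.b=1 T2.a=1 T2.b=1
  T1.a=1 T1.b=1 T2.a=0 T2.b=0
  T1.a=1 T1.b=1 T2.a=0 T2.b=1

outcome vector order: (T1.a,T1.b,T2.a,T2.b)
under PSO → 0/0/0/0 0/0/0/1 0/0/1/1 0/1/0/0 0/1/0/1 0/1/1/1 1/1/0/0 1/1/0/1 1/1/1/1
PSO∖claimed = {1/1/1/1}

missing: T1.a=1 T1.b=1 T2.a=1 T2.b=1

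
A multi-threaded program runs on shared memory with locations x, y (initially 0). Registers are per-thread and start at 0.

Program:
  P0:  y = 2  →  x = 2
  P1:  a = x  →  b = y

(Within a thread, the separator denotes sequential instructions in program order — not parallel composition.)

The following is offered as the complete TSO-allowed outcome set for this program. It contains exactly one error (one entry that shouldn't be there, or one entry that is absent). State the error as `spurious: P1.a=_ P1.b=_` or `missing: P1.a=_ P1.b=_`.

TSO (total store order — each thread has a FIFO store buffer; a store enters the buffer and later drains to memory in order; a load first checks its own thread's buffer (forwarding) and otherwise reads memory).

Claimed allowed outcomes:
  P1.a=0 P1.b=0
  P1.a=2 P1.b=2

outcome vector order: (P1.a,P1.b)
[TSO] allowed = {<0 0>, <0 2>, <2 2>}
TSO∖claimed = {<0 2>}

missing: P1.a=0 P1.b=2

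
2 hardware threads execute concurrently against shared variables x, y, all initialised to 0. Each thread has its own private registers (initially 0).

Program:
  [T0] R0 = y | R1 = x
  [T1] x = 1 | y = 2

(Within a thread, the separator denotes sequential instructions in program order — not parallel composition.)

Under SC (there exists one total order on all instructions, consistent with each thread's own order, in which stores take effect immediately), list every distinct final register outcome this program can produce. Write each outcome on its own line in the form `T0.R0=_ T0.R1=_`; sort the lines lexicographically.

outcome vector order: (T0.R0,T0.R1)
|SC outcomes| = 3

T0.R0=0 T0.R1=0
T0.R0=0 T0.R1=1
T0.R0=2 T0.R1=1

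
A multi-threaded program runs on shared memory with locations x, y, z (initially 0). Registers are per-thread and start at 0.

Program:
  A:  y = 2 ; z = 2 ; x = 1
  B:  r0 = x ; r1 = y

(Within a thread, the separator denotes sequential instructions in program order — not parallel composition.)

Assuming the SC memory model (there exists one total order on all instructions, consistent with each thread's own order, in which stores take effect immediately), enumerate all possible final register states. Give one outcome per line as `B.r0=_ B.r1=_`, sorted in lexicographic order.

outcome vector order: (B.r0,B.r1)
|SC outcomes| = 3

B.r0=0 B.r1=0
B.r0=0 B.r1=2
B.r0=1 B.r1=2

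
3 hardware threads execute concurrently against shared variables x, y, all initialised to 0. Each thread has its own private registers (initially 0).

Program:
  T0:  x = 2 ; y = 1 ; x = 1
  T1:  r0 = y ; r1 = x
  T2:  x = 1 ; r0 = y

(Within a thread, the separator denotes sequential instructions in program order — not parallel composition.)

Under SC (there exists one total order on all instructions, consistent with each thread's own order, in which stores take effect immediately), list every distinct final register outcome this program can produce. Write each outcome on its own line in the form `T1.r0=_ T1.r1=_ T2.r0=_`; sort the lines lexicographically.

outcome vector order: (T1.r0,T1.r1,T2.r0)
|SC outcomes| = 10

T1.r0=0 T1.r1=0 T2.r0=0
T1.r0=0 T1.r1=0 T2.r0=1
T1.r0=0 T1.r1=1 T2.r0=0
T1.r0=0 T1.r1=1 T2.r0=1
T1.r0=0 T1.r1=2 T2.r0=0
T1.r0=0 T1.r1=2 T2.r0=1
T1.r0=1 T1.r1=1 T2.r0=0
T1.r0=1 T1.r1=1 T2.r0=1
T1.r0=1 T1.r1=2 T2.r0=0
T1.r0=1 T1.r1=2 T2.r0=1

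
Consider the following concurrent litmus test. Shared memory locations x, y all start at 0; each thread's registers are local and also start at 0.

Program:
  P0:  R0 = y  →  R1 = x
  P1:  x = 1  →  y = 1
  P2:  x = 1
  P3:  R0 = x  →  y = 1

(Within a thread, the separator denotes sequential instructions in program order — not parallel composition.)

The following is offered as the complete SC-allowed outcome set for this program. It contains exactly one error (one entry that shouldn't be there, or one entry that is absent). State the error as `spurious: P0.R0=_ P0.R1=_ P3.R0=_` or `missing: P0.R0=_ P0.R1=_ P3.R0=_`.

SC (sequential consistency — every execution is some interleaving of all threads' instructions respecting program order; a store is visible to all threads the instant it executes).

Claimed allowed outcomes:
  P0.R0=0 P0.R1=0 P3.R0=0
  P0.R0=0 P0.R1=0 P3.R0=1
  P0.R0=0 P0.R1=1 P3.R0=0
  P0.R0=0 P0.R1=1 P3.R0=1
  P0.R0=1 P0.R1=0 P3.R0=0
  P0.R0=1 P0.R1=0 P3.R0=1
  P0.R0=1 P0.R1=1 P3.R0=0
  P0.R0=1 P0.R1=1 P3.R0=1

outcome vector order: (P0.R0,P0.R1,P3.R0)
[SC] allowed = {000, 001, 010, 011, 100, 110, 111}
claimed∖SC = {101}

spurious: P0.R0=1 P0.R1=0 P3.R0=1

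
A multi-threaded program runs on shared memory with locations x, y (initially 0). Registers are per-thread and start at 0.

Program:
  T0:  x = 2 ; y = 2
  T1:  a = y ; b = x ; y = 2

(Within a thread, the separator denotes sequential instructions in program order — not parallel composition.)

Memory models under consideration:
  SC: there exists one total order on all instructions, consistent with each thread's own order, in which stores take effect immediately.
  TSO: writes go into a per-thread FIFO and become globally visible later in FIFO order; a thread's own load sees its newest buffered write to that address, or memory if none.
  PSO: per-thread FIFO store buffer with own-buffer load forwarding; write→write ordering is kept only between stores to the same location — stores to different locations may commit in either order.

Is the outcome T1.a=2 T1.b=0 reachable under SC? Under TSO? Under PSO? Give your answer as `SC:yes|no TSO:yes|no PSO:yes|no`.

SC:no TSO:no PSO:yes

outcome vector order: (T1.a,T1.b)
[SC] allowed = {0/0 0/2 2/2}
[TSO] allowed = {0/0 0/2 2/2}
[PSO] allowed = {0/0 0/2 2/0 2/2}
target 2/0 ∈ {PSO}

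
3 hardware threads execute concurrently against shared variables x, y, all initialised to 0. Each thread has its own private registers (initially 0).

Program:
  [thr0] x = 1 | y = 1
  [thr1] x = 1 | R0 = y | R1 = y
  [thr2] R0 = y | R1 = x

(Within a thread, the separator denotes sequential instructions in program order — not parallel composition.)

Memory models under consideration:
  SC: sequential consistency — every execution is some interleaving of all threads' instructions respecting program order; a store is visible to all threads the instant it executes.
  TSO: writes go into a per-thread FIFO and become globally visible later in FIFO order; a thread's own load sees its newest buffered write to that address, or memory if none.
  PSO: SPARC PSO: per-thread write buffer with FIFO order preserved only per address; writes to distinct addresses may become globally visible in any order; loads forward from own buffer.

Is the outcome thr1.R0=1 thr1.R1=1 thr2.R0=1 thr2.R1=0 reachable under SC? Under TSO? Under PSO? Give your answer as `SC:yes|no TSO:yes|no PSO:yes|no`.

outcome vector order: (thr1.R0,thr1.R1,thr2.R0,thr2.R1)
[SC] allowed = {(0,0,0,0) (0,0,0,1) (0,0,1,1) (0,1,0,0) (0,1,0,1) (0,1,1,1) (1,1,0,0) (1,1,0,1) (1,1,1,1)}
[TSO] allowed = {(0,0,0,0) (0,0,0,1) (0,0,1,1) (0,1,0,0) (0,1,0,1) (0,1,1,1) (1,1,0,0) (1,1,0,1) (1,1,1,1)}
[PSO] allowed = {(0,0,0,0) (0,0,0,1) (0,0,1,0) (0,0,1,1) (0,1,0,0) (0,1,0,1) (0,1,1,0) (0,1,1,1) (1,1,0,0) (1,1,0,1) (1,1,1,0) (1,1,1,1)}
target (1,1,1,0) ∈ {PSO}

SC:no TSO:no PSO:yes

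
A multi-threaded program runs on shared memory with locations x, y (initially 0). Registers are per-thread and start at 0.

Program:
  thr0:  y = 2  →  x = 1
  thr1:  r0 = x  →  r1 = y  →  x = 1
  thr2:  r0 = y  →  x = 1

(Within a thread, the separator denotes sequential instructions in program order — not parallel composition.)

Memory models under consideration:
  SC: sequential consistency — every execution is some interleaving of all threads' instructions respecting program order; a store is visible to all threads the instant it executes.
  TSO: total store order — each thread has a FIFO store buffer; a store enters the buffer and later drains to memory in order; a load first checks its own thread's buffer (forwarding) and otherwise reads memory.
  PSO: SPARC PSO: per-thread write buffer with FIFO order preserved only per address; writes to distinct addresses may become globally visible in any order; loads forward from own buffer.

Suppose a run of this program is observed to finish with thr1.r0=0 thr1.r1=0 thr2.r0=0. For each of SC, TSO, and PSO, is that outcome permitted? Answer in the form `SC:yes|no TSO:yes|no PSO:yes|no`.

outcome vector order: (thr1.r0,thr1.r1,thr2.r0)
SC: 7 outcomes — {(0,0,0); (0,0,2); (0,2,0); (0,2,2); (1,0,0); (1,2,0); (1,2,2)}
TSO: 7 outcomes — {(0,0,0); (0,0,2); (0,2,0); (0,2,2); (1,0,0); (1,2,0); (1,2,2)}
PSO: 8 outcomes — {(0,0,0); (0,0,2); (0,2,0); (0,2,2); (1,0,0); (1,0,2); (1,2,0); (1,2,2)}
target (0,0,0) ∈ {SC,TSO,PSO}

SC:yes TSO:yes PSO:yes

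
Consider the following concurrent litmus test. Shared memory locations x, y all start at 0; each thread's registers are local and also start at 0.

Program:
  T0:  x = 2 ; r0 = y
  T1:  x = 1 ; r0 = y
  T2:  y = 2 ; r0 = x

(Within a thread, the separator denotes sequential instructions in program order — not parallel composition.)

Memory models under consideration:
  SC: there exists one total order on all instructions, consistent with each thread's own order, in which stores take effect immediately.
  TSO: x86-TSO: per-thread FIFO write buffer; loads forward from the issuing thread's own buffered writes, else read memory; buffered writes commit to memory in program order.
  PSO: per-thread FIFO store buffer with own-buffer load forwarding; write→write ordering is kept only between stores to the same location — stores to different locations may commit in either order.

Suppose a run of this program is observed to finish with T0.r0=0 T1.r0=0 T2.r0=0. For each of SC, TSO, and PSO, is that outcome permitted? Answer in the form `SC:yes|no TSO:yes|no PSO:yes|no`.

outcome vector order: (T0.r0,T1.r0,T2.r0)
SC: 9 outcomes — {001 002 021 022 201 202 220 221 222}
TSO: 12 outcomes — {000 001 002 020 021 022 200 201 202 220 221 222}
PSO: 12 outcomes — {000 001 002 020 021 022 200 201 202 220 221 222}
target 000 ∈ {TSO,PSO}

SC:no TSO:yes PSO:yes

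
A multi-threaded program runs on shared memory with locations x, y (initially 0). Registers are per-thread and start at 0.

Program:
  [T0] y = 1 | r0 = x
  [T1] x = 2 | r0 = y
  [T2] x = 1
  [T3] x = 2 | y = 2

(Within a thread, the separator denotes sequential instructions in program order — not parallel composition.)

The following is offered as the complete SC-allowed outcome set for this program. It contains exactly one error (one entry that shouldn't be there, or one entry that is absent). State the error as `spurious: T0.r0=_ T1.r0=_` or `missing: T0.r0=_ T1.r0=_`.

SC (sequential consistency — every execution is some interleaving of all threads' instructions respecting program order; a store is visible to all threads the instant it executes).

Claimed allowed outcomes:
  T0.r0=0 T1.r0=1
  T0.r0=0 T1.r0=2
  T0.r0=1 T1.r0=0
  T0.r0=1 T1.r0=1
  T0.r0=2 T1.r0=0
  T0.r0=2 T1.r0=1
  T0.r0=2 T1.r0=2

outcome vector order: (T0.r0,T1.r0)
[SC] allowed = {<0 1> <0 2> <1 0> <1 1> <1 2> <2 0> <2 1> <2 2>}
SC∖claimed = {<1 2>}

missing: T0.r0=1 T1.r0=2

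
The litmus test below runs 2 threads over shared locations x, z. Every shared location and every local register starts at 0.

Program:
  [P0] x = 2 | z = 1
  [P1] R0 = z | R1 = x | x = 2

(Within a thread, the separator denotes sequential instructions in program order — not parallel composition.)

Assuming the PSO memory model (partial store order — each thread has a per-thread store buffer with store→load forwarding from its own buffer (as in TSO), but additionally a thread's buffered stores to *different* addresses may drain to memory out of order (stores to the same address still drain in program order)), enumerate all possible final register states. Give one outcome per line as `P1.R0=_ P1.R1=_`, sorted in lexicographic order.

outcome vector order: (P1.R0,P1.R1)
|PSO outcomes| = 4

P1.R0=0 P1.R1=0
P1.R0=0 P1.R1=2
P1.R0=1 P1.R1=0
P1.R0=1 P1.R1=2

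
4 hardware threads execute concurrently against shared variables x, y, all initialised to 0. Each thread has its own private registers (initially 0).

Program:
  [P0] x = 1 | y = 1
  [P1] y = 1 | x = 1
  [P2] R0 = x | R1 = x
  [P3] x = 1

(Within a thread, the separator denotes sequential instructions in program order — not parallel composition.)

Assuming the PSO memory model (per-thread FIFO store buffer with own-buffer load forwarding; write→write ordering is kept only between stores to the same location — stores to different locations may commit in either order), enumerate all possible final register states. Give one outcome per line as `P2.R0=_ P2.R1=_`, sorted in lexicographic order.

outcome vector order: (P2.R0,P2.R1)
|PSO outcomes| = 3

P2.R0=0 P2.R1=0
P2.R0=0 P2.R1=1
P2.R0=1 P2.R1=1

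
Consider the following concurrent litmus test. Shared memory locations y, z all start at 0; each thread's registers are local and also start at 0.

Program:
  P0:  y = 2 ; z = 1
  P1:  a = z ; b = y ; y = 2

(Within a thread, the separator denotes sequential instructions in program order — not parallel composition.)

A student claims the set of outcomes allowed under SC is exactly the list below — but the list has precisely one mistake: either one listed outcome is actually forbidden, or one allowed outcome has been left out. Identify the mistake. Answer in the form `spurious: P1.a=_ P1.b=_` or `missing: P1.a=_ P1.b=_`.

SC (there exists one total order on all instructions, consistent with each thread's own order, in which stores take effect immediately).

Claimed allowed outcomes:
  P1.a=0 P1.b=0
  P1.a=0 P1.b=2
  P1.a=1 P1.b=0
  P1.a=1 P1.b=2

outcome vector order: (P1.a,P1.b)
under SC → 00, 02, 12
claimed∖SC = {10}

spurious: P1.a=1 P1.b=0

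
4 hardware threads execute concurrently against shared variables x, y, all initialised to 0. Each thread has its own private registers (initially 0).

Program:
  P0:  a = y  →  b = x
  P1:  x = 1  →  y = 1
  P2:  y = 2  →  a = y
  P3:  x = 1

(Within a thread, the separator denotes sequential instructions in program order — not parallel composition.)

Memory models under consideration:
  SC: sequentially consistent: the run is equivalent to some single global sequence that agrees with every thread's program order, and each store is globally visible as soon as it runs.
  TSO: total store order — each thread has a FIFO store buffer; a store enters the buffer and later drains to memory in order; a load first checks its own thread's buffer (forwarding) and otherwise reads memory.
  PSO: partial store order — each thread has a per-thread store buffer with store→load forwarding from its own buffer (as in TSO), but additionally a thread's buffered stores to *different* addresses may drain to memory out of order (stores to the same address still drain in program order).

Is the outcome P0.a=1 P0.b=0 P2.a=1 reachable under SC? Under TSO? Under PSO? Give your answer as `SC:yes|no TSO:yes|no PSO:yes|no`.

outcome vector order: (P0.a,P0.b,P2.a)
[SC] allowed = {0/0/1, 0/0/2, 0/1/1, 0/1/2, 1/1/1, 1/1/2, 2/0/1, 2/0/2, 2/1/1, 2/1/2}
[TSO] allowed = {0/0/1, 0/0/2, 0/1/1, 0/1/2, 1/1/1, 1/1/2, 2/0/1, 2/0/2, 2/1/1, 2/1/2}
[PSO] allowed = {0/0/1, 0/0/2, 0/1/1, 0/1/2, 1/0/1, 1/0/2, 1/1/1, 1/1/2, 2/0/1, 2/0/2, 2/1/1, 2/1/2}
target 1/0/1 ∈ {PSO}

SC:no TSO:no PSO:yes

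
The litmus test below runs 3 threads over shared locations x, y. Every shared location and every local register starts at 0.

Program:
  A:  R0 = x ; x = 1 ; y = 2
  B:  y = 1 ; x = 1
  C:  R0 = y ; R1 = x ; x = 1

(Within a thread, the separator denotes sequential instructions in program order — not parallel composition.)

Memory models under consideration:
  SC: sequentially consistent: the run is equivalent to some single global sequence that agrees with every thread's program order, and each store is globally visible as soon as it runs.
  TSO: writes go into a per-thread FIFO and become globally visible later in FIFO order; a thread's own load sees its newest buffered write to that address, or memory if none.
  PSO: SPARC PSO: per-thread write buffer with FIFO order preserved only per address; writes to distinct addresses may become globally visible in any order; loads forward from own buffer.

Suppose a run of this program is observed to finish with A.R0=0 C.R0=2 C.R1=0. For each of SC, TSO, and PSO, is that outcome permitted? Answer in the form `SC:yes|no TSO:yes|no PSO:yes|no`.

SC:no TSO:no PSO:yes

outcome vector order: (A.R0,C.R0,C.R1)
SC (10): <0 0 0>, <0 0 1>, <0 1 0>, <0 1 1>, <0 2 1>, <1 0 0>, <1 0 1>, <1 1 0>, <1 1 1>, <1 2 1>
TSO (10): <0 0 0>, <0 0 1>, <0 1 0>, <0 1 1>, <0 2 1>, <1 0 0>, <1 0 1>, <1 1 0>, <1 1 1>, <1 2 1>
PSO (11): <0 0 0>, <0 0 1>, <0 1 0>, <0 1 1>, <0 2 0>, <0 2 1>, <1 0 0>, <1 0 1>, <1 1 0>, <1 1 1>, <1 2 1>
target <0 2 0> ∈ {PSO}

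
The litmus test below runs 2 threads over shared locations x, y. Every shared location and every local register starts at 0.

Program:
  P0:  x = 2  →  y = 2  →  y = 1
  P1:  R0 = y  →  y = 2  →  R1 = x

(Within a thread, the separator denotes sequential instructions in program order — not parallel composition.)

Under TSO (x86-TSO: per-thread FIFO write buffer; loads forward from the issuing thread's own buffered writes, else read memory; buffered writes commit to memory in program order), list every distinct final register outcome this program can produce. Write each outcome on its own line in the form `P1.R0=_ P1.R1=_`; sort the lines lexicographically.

P1.R0=0 P1.R1=0
P1.R0=0 P1.R1=2
P1.R0=1 P1.R1=2
P1.R0=2 P1.R1=2

outcome vector order: (P1.R0,P1.R1)
|TSO outcomes| = 4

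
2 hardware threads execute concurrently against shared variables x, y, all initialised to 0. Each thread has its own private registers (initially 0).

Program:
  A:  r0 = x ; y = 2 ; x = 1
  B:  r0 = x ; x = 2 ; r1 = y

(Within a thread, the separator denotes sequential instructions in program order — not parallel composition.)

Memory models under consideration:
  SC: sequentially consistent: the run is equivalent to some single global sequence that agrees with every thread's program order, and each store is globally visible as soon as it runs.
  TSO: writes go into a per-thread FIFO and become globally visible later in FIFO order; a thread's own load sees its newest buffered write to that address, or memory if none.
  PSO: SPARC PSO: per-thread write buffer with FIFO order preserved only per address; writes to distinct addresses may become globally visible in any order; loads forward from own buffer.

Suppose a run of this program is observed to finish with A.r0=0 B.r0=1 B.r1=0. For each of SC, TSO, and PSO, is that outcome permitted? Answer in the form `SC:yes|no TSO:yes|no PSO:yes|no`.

SC:no TSO:no PSO:yes

outcome vector order: (A.r0,B.r0,B.r1)
under SC → <0 0 0>, <0 0 2>, <0 1 2>, <2 0 0>, <2 0 2>
under TSO → <0 0 0>, <0 0 2>, <0 1 2>, <2 0 0>, <2 0 2>
under PSO → <0 0 0>, <0 0 2>, <0 1 0>, <0 1 2>, <2 0 0>, <2 0 2>
target <0 1 0> ∈ {PSO}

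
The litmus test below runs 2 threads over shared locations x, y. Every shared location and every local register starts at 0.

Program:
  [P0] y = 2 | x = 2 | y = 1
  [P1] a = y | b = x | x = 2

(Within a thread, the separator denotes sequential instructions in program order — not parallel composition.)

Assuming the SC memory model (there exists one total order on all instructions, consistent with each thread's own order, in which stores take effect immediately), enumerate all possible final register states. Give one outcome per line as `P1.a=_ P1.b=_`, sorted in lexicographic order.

P1.a=0 P1.b=0
P1.a=0 P1.b=2
P1.a=1 P1.b=2
P1.a=2 P1.b=0
P1.a=2 P1.b=2

outcome vector order: (P1.a,P1.b)
|SC outcomes| = 5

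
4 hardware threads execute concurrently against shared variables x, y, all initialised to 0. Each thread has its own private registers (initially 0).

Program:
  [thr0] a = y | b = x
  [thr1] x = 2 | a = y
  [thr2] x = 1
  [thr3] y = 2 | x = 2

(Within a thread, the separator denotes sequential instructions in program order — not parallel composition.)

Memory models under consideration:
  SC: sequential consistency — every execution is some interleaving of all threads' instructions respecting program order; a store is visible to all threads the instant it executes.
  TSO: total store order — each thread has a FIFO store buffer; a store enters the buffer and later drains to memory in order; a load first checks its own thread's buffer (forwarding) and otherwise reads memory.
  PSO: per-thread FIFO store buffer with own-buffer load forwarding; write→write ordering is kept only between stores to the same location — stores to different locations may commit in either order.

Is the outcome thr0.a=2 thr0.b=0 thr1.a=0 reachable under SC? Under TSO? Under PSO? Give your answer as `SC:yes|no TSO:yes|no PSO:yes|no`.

outcome vector order: (thr0.a,thr0.b,thr1.a)
SC (11): (0,0,0); (0,0,2); (0,1,0); (0,1,2); (0,2,0); (0,2,2); (2,0,2); (2,1,0); (2,1,2); (2,2,0); (2,2,2)
TSO (12): (0,0,0); (0,0,2); (0,1,0); (0,1,2); (0,2,0); (0,2,2); (2,0,0); (2,0,2); (2,1,0); (2,1,2); (2,2,0); (2,2,2)
PSO (12): (0,0,0); (0,0,2); (0,1,0); (0,1,2); (0,2,0); (0,2,2); (2,0,0); (2,0,2); (2,1,0); (2,1,2); (2,2,0); (2,2,2)
target (2,0,0) ∈ {TSO,PSO}

SC:no TSO:yes PSO:yes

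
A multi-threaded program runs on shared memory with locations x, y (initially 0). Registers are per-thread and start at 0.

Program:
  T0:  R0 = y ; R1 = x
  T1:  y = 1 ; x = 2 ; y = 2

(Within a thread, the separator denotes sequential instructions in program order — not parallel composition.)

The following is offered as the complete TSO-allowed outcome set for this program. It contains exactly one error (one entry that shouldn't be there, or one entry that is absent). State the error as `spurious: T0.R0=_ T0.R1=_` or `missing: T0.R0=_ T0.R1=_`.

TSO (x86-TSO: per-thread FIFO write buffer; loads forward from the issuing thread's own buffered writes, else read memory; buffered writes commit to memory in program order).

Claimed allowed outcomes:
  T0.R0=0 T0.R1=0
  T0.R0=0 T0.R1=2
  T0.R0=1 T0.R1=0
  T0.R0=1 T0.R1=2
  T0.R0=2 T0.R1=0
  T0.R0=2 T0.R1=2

outcome vector order: (T0.R0,T0.R1)
[TSO] allowed = {(0,0); (0,2); (1,0); (1,2); (2,2)}
claimed∖TSO = {(2,0)}

spurious: T0.R0=2 T0.R1=0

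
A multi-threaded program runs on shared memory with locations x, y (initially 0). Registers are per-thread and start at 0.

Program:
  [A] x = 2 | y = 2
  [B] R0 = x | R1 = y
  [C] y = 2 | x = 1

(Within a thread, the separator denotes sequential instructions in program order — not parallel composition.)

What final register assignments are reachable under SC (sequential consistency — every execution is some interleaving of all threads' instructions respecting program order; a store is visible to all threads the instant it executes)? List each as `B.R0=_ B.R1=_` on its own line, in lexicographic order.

outcome vector order: (B.R0,B.R1)
|SC outcomes| = 5

B.R0=0 B.R1=0
B.R0=0 B.R1=2
B.R0=1 B.R1=2
B.R0=2 B.R1=0
B.R0=2 B.R1=2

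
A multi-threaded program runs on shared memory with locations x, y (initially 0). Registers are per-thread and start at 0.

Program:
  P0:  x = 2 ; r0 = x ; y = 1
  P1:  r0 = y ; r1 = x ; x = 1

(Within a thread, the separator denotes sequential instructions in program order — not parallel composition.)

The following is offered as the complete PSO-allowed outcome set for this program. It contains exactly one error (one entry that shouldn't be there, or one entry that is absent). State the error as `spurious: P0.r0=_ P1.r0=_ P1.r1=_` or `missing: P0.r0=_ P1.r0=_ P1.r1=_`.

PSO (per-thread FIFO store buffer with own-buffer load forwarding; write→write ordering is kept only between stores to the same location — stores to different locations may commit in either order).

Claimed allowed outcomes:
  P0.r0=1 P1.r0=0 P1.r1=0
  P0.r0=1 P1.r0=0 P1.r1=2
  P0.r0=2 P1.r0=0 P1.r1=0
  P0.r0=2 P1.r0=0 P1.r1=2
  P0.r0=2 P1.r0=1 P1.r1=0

outcome vector order: (P0.r0,P1.r0,P1.r1)
under PSO → <1 0 0>, <1 0 2>, <2 0 0>, <2 0 2>, <2 1 0>, <2 1 2>
PSO∖claimed = {<2 1 2>}

missing: P0.r0=2 P1.r0=1 P1.r1=2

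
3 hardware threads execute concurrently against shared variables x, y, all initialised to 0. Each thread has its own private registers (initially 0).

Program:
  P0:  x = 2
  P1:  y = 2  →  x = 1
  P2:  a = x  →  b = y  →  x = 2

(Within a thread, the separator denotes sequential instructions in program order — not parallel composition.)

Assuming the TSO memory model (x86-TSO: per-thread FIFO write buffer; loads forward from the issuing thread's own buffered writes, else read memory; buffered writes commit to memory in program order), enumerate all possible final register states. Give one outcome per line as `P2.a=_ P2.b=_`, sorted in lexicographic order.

P2.a=0 P2.b=0
P2.a=0 P2.b=2
P2.a=1 P2.b=2
P2.a=2 P2.b=0
P2.a=2 P2.b=2

outcome vector order: (P2.a,P2.b)
|TSO outcomes| = 5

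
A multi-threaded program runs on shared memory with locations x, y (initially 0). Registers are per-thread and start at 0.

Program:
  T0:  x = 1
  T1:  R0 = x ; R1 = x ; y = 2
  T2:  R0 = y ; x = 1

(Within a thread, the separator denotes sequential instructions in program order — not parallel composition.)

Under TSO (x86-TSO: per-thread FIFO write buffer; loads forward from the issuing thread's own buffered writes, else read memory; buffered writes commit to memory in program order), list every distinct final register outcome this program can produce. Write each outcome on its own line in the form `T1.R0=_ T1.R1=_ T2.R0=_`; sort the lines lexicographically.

outcome vector order: (T1.R0,T1.R1,T2.R0)
|TSO outcomes| = 6

T1.R0=0 T1.R1=0 T2.R0=0
T1.R0=0 T1.R1=0 T2.R0=2
T1.R0=0 T1.R1=1 T2.R0=0
T1.R0=0 T1.R1=1 T2.R0=2
T1.R0=1 T1.R1=1 T2.R0=0
T1.R0=1 T1.R1=1 T2.R0=2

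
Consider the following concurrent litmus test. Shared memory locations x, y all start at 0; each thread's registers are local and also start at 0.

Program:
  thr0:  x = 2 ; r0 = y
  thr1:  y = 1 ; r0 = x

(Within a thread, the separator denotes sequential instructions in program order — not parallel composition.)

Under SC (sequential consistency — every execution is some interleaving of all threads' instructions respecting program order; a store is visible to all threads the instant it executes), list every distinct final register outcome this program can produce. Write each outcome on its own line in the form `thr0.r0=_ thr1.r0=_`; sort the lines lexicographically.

thr0.r0=0 thr1.r0=2
thr0.r0=1 thr1.r0=0
thr0.r0=1 thr1.r0=2

outcome vector order: (thr0.r0,thr1.r0)
|SC outcomes| = 3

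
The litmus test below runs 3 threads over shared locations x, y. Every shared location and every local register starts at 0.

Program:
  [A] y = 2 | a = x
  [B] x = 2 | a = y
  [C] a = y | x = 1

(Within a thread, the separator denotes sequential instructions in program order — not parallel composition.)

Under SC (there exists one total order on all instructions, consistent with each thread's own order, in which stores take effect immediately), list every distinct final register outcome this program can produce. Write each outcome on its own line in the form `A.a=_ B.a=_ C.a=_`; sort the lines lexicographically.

outcome vector order: (A.a,B.a,C.a)
|SC outcomes| = 10

A.a=0 B.a=2 C.a=0
A.a=0 B.a=2 C.a=2
A.a=1 B.a=0 C.a=0
A.a=1 B.a=0 C.a=2
A.a=1 B.a=2 C.a=0
A.a=1 B.a=2 C.a=2
A.a=2 B.a=0 C.a=0
A.a=2 B.a=0 C.a=2
A.a=2 B.a=2 C.a=0
A.a=2 B.a=2 C.a=2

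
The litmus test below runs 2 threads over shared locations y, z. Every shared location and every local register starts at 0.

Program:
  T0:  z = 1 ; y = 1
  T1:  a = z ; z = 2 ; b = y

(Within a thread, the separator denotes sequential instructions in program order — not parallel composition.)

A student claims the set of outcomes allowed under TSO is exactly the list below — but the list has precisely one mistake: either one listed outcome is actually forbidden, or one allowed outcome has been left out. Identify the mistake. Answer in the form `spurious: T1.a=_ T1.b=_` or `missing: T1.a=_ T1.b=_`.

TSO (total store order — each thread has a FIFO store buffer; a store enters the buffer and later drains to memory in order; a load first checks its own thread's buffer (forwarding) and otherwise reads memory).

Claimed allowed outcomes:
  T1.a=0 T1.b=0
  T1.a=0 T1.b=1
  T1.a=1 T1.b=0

outcome vector order: (T1.a,T1.b)
TSO (4): (0,0); (0,1); (1,0); (1,1)
TSO∖claimed = {(1,1)}

missing: T1.a=1 T1.b=1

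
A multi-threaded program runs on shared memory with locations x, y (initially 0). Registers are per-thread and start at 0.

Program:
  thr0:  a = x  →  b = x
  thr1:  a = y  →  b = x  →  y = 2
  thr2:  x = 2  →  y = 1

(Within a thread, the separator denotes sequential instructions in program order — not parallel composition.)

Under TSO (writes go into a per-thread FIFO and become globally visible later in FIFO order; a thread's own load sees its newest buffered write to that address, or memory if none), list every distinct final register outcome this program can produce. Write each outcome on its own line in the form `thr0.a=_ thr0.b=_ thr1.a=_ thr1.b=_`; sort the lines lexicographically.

outcome vector order: (thr0.a,thr0.b,thr1.a,thr1.b)
|TSO outcomes| = 9

thr0.a=0 thr0.b=0 thr1.a=0 thr1.b=0
thr0.a=0 thr0.b=0 thr1.a=0 thr1.b=2
thr0.a=0 thr0.b=0 thr1.a=1 thr1.b=2
thr0.a=0 thr0.b=2 thr1.a=0 thr1.b=0
thr0.a=0 thr0.b=2 thr1.a=0 thr1.b=2
thr0.a=0 thr0.b=2 thr1.a=1 thr1.b=2
thr0.a=2 thr0.b=2 thr1.a=0 thr1.b=0
thr0.a=2 thr0.b=2 thr1.a=0 thr1.b=2
thr0.a=2 thr0.b=2 thr1.a=1 thr1.b=2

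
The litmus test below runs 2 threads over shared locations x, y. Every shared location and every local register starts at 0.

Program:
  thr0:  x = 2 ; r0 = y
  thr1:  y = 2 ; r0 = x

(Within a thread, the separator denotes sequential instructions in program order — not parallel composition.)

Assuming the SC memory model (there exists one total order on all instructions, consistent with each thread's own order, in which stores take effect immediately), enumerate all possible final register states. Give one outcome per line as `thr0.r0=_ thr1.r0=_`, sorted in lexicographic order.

outcome vector order: (thr0.r0,thr1.r0)
|SC outcomes| = 3

thr0.r0=0 thr1.r0=2
thr0.r0=2 thr1.r0=0
thr0.r0=2 thr1.r0=2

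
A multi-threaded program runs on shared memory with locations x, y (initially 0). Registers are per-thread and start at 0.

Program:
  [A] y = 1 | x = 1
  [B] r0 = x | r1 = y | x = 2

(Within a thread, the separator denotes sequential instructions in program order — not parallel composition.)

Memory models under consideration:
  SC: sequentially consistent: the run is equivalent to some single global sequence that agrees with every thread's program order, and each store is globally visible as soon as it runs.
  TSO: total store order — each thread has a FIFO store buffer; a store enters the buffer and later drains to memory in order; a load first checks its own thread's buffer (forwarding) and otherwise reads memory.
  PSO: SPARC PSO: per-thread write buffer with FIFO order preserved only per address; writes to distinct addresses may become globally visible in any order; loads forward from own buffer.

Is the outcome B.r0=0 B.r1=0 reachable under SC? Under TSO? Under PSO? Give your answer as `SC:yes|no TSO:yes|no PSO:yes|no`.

outcome vector order: (B.r0,B.r1)
[SC] allowed = {00, 01, 11}
[TSO] allowed = {00, 01, 11}
[PSO] allowed = {00, 01, 10, 11}
target 00 ∈ {SC,TSO,PSO}

SC:yes TSO:yes PSO:yes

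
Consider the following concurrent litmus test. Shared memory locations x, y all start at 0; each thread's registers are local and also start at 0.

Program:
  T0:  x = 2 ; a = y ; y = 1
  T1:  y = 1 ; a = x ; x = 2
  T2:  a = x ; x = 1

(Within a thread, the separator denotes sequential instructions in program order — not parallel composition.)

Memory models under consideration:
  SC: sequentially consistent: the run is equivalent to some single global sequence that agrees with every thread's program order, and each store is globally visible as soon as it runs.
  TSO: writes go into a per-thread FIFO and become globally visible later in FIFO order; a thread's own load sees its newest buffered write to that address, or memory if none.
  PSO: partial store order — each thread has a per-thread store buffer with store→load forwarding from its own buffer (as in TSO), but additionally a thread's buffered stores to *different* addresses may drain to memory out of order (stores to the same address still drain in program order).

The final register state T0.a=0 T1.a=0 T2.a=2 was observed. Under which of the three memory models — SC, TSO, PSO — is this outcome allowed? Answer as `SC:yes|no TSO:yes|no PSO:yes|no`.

outcome vector order: (T0.a,T1.a,T2.a)
[SC] allowed = {(0,1,0) (0,1,2) (0,2,0) (0,2,2) (1,0,0) (1,0,2) (1,1,0) (1,1,2) (1,2,0) (1,2,2)}
[TSO] allowed = {(0,0,0) (0,0,2) (0,1,0) (0,1,2) (0,2,0) (0,2,2) (1,0,0) (1,0,2) (1,1,0) (1,1,2) (1,2,0) (1,2,2)}
[PSO] allowed = {(0,0,0) (0,0,2) (0,1,0) (0,1,2) (0,2,0) (0,2,2) (1,0,0) (1,0,2) (1,1,0) (1,1,2) (1,2,0) (1,2,2)}
target (0,0,2) ∈ {TSO,PSO}

SC:no TSO:yes PSO:yes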